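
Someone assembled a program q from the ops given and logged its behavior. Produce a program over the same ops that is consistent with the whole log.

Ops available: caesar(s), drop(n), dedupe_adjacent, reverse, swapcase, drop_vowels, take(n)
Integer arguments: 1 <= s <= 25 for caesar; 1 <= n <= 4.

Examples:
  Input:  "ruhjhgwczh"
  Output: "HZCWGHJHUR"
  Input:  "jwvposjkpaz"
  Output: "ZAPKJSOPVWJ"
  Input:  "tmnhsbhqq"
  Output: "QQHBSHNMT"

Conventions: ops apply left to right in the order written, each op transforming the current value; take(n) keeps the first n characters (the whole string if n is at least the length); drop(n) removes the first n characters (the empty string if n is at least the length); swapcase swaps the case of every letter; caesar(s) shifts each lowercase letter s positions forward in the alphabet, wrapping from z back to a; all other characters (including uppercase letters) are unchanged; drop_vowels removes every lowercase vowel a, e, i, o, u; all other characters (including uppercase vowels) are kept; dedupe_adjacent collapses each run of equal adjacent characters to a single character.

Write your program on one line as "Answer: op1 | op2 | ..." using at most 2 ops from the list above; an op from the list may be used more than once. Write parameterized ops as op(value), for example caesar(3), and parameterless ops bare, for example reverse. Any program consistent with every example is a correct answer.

reverse | swapcase

Check, running the answer program on each example:
  "ruhjhgwczh" -> "hzcwghjhur" -> "HZCWGHJHUR"
  "jwvposjkpaz" -> "zapkjsopvwj" -> "ZAPKJSOPVWJ"
  "tmnhsbhqq" -> "qqhbshnmt" -> "QQHBSHNMT"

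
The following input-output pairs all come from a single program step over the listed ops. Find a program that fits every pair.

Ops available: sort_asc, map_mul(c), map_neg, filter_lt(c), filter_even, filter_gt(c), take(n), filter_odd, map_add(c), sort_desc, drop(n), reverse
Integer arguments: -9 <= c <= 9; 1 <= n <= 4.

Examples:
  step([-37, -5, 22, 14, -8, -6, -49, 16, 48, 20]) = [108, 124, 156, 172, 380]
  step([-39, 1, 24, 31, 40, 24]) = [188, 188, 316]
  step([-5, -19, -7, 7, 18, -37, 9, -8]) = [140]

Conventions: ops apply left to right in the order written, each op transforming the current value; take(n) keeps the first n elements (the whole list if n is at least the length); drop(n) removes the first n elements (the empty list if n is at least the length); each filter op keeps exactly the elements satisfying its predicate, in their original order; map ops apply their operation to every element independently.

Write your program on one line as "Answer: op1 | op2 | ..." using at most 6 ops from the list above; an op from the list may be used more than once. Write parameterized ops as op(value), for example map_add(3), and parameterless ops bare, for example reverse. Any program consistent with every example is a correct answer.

filter_even | filter_gt(7) | map_mul(8) | reverse | sort_asc | map_add(-4)

Check, running the answer program on each example:
  [-37, -5, 22, 14, -8, -6, -49, 16, 48, 20] -> [22, 14, -8, -6, 16, 48, 20] -> [22, 14, 16, 48, 20] -> [176, 112, 128, 384, 160] -> [160, 384, 128, 112, 176] -> [112, 128, 160, 176, 384] -> [108, 124, 156, 172, 380]
  [-39, 1, 24, 31, 40, 24] -> [24, 40, 24] -> [24, 40, 24] -> [192, 320, 192] -> [192, 320, 192] -> [192, 192, 320] -> [188, 188, 316]
  [-5, -19, -7, 7, 18, -37, 9, -8] -> [18, -8] -> [18] -> [144] -> [144] -> [144] -> [140]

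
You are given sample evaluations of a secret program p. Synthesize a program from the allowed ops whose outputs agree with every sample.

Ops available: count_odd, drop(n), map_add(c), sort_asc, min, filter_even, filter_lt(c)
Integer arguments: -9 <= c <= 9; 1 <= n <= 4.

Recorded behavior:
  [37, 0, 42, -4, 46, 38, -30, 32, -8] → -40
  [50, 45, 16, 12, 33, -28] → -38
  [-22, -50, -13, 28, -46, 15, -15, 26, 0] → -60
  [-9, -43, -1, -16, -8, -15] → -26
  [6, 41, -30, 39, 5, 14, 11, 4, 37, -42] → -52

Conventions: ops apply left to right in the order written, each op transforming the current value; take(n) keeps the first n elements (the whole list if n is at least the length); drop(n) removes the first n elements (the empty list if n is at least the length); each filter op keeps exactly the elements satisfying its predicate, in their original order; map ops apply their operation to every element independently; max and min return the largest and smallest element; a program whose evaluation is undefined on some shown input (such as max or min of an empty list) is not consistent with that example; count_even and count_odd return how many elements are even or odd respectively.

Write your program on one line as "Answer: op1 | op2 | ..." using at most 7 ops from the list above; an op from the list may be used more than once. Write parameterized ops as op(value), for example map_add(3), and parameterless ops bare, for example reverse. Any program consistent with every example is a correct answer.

filter_even | map_add(-3) | map_add(-7) | filter_lt(-5) | sort_asc | min

Check, running the answer program on each example:
  [37, 0, 42, -4, 46, 38, -30, 32, -8] -> [0, 42, -4, 46, 38, -30, 32, -8] -> [-3, 39, -7, 43, 35, -33, 29, -11] -> [-10, 32, -14, 36, 28, -40, 22, -18] -> [-10, -14, -40, -18] -> [-40, -18, -14, -10] -> -40
  [50, 45, 16, 12, 33, -28] -> [50, 16, 12, -28] -> [47, 13, 9, -31] -> [40, 6, 2, -38] -> [-38] -> [-38] -> -38
  [-22, -50, -13, 28, -46, 15, -15, 26, 0] -> [-22, -50, 28, -46, 26, 0] -> [-25, -53, 25, -49, 23, -3] -> [-32, -60, 18, -56, 16, -10] -> [-32, -60, -56, -10] -> [-60, -56, -32, -10] -> -60
  [-9, -43, -1, -16, -8, -15] -> [-16, -8] -> [-19, -11] -> [-26, -18] -> [-26, -18] -> [-26, -18] -> -26
  [6, 41, -30, 39, 5, 14, 11, 4, 37, -42] -> [6, -30, 14, 4, -42] -> [3, -33, 11, 1, -45] -> [-4, -40, 4, -6, -52] -> [-40, -6, -52] -> [-52, -40, -6] -> -52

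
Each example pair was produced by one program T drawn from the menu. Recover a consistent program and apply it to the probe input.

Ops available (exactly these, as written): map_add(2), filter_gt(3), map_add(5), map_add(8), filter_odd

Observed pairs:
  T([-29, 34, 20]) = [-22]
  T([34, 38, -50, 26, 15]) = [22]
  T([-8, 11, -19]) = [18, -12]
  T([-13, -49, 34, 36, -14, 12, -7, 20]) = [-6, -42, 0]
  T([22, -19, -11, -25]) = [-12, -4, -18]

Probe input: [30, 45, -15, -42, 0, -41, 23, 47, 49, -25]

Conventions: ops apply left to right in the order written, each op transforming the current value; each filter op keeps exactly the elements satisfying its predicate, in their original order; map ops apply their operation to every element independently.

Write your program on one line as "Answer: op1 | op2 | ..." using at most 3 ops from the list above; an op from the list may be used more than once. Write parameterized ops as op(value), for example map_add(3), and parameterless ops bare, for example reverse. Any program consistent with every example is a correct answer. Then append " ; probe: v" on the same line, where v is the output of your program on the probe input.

filter_odd | map_add(5) | map_add(2) ; probe: [52, -8, -34, 30, 54, 56, -18]

Check, running the answer program on each example:
  [-29, 34, 20] -> [-29] -> [-24] -> [-22]
  [34, 38, -50, 26, 15] -> [15] -> [20] -> [22]
  [-8, 11, -19] -> [11, -19] -> [16, -14] -> [18, -12]
  [-13, -49, 34, 36, -14, 12, -7, 20] -> [-13, -49, -7] -> [-8, -44, -2] -> [-6, -42, 0]
  [22, -19, -11, -25] -> [-19, -11, -25] -> [-14, -6, -20] -> [-12, -4, -18]
  probe: [30, 45, -15, -42, 0, -41, 23, 47, 49, -25] -> [45, -15, -41, 23, 47, 49, -25] -> [50, -10, -36, 28, 52, 54, -20] -> [52, -8, -34, 30, 54, 56, -18]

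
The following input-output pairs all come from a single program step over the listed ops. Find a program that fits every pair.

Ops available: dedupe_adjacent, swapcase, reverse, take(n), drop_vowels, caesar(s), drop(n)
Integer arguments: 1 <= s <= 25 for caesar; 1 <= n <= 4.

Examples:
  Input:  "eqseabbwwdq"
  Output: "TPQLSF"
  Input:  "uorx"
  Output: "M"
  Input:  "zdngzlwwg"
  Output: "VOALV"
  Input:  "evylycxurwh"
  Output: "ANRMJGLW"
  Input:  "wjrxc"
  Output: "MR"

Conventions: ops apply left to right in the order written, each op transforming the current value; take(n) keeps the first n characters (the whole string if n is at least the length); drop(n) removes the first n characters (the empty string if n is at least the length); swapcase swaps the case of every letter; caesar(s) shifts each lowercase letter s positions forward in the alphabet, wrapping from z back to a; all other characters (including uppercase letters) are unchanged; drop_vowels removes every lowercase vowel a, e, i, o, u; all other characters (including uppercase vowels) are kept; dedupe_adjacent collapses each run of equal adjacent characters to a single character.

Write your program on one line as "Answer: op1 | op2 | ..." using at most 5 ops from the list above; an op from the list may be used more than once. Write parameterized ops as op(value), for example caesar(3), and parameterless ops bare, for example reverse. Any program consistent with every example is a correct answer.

drop(1) | drop(2) | dedupe_adjacent | caesar(15) | swapcase

Check, running the answer program on each example:
  "eqseabbwwdq" -> "qseabbwwdq" -> "eabbwwdq" -> "eabwdq" -> "tpqlsf" -> "TPQLSF"
  "uorx" -> "orx" -> "x" -> "x" -> "m" -> "M"
  "zdngzlwwg" -> "dngzlwwg" -> "gzlwwg" -> "gzlwg" -> "voalv" -> "VOALV"
  "evylycxurwh" -> "vylycxurwh" -> "lycxurwh" -> "lycxurwh" -> "anrmjglw" -> "ANRMJGLW"
  "wjrxc" -> "jrxc" -> "xc" -> "xc" -> "mr" -> "MR"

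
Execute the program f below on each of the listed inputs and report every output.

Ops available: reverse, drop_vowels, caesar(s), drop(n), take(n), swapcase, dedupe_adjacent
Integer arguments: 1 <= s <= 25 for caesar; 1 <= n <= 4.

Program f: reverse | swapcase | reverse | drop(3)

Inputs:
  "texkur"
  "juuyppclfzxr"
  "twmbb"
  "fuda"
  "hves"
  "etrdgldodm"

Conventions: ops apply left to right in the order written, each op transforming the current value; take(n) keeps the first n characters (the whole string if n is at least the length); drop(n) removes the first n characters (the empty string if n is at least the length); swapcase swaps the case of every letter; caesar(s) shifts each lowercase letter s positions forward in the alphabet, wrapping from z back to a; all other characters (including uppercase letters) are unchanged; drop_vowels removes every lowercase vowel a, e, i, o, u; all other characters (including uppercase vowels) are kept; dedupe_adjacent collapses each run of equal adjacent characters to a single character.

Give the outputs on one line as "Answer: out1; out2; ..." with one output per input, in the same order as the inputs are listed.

"KUR"; "YPPCLFZXR"; "BB"; "A"; "S"; "DGLDODM"

Execution, op by op:
  "texkur" -> "rukxet" -> "RUKXET" -> "TEXKUR" -> "KUR"
  "juuyppclfzxr" -> "rxzflcppyuuj" -> "RXZFLCPPYUUJ" -> "JUUYPPCLFZXR" -> "YPPCLFZXR"
  "twmbb" -> "bbmwt" -> "BBMWT" -> "TWMBB" -> "BB"
  "fuda" -> "aduf" -> "ADUF" -> "FUDA" -> "A"
  "hves" -> "sevh" -> "SEVH" -> "HVES" -> "S"
  "etrdgldodm" -> "mdodlgdrte" -> "MDODLGDRTE" -> "ETRDGLDODM" -> "DGLDODM"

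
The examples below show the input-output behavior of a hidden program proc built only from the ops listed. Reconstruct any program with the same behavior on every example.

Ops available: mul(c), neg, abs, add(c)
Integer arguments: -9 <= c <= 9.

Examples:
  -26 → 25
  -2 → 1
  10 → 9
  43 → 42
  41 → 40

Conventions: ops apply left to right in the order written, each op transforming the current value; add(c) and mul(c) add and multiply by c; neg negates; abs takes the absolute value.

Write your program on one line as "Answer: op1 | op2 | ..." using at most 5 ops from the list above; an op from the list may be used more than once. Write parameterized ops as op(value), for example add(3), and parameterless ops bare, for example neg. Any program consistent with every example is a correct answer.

abs | neg | add(1) | abs

Check, running the answer program on each example:
  -26 -> 26 -> -26 -> -25 -> 25
  -2 -> 2 -> -2 -> -1 -> 1
  10 -> 10 -> -10 -> -9 -> 9
  43 -> 43 -> -43 -> -42 -> 42
  41 -> 41 -> -41 -> -40 -> 40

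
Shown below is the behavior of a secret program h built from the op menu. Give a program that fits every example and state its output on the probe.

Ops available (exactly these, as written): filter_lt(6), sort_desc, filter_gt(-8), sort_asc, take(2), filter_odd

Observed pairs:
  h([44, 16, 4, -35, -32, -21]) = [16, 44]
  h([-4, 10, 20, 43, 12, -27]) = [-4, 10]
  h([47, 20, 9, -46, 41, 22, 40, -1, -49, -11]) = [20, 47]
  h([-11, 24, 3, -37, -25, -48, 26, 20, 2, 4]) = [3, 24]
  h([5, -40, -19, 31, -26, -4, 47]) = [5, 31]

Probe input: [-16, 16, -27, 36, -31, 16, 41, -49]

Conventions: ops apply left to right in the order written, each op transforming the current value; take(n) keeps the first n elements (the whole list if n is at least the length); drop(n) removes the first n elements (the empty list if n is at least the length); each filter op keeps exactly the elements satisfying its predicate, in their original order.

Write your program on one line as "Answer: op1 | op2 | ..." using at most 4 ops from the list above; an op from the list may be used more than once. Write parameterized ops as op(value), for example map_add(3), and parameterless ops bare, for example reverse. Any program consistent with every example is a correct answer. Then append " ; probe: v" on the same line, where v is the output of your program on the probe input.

filter_gt(-8) | take(2) | sort_asc ; probe: [16, 36]

Check, running the answer program on each example:
  [44, 16, 4, -35, -32, -21] -> [44, 16, 4] -> [44, 16] -> [16, 44]
  [-4, 10, 20, 43, 12, -27] -> [-4, 10, 20, 43, 12] -> [-4, 10] -> [-4, 10]
  [47, 20, 9, -46, 41, 22, 40, -1, -49, -11] -> [47, 20, 9, 41, 22, 40, -1] -> [47, 20] -> [20, 47]
  [-11, 24, 3, -37, -25, -48, 26, 20, 2, 4] -> [24, 3, 26, 20, 2, 4] -> [24, 3] -> [3, 24]
  [5, -40, -19, 31, -26, -4, 47] -> [5, 31, -4, 47] -> [5, 31] -> [5, 31]
  probe: [-16, 16, -27, 36, -31, 16, 41, -49] -> [16, 36, 16, 41] -> [16, 36] -> [16, 36]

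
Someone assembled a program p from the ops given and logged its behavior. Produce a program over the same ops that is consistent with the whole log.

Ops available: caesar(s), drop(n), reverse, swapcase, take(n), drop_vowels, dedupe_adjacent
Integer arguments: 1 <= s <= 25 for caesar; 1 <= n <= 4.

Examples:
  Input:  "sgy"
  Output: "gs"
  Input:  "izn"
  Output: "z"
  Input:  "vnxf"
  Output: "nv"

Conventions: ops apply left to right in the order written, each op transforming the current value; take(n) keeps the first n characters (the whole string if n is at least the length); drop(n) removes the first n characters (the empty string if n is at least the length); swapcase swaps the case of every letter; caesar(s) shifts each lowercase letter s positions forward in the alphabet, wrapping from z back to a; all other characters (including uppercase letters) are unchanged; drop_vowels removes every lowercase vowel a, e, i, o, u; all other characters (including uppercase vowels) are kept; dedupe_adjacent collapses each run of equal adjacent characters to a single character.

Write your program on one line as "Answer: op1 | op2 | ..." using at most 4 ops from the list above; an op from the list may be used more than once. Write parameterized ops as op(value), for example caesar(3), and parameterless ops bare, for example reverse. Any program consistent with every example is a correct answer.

take(2) | drop_vowels | reverse

Check, running the answer program on each example:
  "sgy" -> "sg" -> "sg" -> "gs"
  "izn" -> "iz" -> "z" -> "z"
  "vnxf" -> "vn" -> "vn" -> "nv"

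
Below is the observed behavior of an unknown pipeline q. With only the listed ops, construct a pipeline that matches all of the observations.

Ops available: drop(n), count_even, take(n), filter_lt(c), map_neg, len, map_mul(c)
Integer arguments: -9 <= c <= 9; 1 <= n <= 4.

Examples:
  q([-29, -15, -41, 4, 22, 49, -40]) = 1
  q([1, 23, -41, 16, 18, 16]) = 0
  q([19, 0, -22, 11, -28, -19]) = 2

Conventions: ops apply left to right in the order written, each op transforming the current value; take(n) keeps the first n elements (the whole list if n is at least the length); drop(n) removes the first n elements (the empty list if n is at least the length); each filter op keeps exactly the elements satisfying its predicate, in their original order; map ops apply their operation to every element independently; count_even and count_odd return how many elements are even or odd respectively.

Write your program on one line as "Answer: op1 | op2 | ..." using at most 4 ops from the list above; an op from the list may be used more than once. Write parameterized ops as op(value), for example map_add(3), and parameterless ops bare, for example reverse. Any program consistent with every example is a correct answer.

drop(4) | filter_lt(-2) | map_mul(7) | len

Check, running the answer program on each example:
  [-29, -15, -41, 4, 22, 49, -40] -> [22, 49, -40] -> [-40] -> [-280] -> 1
  [1, 23, -41, 16, 18, 16] -> [18, 16] -> [] -> [] -> 0
  [19, 0, -22, 11, -28, -19] -> [-28, -19] -> [-28, -19] -> [-196, -133] -> 2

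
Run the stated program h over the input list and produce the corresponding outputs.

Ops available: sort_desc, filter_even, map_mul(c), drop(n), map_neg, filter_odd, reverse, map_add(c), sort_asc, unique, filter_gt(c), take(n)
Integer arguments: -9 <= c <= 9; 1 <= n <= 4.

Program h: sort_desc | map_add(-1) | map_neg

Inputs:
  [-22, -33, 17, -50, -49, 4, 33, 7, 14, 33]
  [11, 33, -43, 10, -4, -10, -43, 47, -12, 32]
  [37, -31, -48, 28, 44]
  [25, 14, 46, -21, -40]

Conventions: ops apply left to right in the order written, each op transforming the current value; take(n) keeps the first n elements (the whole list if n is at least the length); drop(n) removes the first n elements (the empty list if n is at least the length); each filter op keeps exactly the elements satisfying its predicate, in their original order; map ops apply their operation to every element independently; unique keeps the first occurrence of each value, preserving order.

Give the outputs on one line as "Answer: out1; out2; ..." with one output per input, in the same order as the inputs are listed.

Execution, op by op:
  [-22, -33, 17, -50, -49, 4, 33, 7, 14, 33] -> [33, 33, 17, 14, 7, 4, -22, -33, -49, -50] -> [32, 32, 16, 13, 6, 3, -23, -34, -50, -51] -> [-32, -32, -16, -13, -6, -3, 23, 34, 50, 51]
  [11, 33, -43, 10, -4, -10, -43, 47, -12, 32] -> [47, 33, 32, 11, 10, -4, -10, -12, -43, -43] -> [46, 32, 31, 10, 9, -5, -11, -13, -44, -44] -> [-46, -32, -31, -10, -9, 5, 11, 13, 44, 44]
  [37, -31, -48, 28, 44] -> [44, 37, 28, -31, -48] -> [43, 36, 27, -32, -49] -> [-43, -36, -27, 32, 49]
  [25, 14, 46, -21, -40] -> [46, 25, 14, -21, -40] -> [45, 24, 13, -22, -41] -> [-45, -24, -13, 22, 41]

[-32, -32, -16, -13, -6, -3, 23, 34, 50, 51]; [-46, -32, -31, -10, -9, 5, 11, 13, 44, 44]; [-43, -36, -27, 32, 49]; [-45, -24, -13, 22, 41]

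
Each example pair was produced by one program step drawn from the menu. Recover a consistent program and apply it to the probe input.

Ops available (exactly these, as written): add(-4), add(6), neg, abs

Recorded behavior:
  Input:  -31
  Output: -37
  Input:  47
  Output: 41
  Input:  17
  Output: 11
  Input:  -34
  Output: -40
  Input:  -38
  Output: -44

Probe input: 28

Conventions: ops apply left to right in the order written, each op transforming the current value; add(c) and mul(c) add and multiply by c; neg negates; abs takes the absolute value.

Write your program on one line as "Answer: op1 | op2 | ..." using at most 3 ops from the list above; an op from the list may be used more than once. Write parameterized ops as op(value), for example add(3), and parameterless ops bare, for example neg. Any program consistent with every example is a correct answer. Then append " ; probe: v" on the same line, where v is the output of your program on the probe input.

neg | add(6) | neg ; probe: 22

Check, running the answer program on each example:
  -31 -> 31 -> 37 -> -37
  47 -> -47 -> -41 -> 41
  17 -> -17 -> -11 -> 11
  -34 -> 34 -> 40 -> -40
  -38 -> 38 -> 44 -> -44
  probe: 28 -> -28 -> -22 -> 22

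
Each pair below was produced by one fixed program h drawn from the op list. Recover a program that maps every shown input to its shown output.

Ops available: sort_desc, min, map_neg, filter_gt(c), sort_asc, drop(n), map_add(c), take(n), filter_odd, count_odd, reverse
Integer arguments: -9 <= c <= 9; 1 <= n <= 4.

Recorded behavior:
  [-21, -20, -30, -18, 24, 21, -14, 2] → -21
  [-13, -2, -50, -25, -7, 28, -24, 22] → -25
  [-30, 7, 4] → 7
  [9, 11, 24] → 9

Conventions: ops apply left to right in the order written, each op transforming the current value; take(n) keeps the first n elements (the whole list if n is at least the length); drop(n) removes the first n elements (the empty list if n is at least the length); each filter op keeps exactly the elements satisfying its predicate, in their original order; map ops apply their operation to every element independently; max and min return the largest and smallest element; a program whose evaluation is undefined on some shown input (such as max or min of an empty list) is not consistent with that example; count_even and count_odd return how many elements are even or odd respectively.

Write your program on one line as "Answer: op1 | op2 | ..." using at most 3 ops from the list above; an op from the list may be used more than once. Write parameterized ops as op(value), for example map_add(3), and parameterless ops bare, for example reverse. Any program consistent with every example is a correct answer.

filter_odd | min

Check, running the answer program on each example:
  [-21, -20, -30, -18, 24, 21, -14, 2] -> [-21, 21] -> -21
  [-13, -2, -50, -25, -7, 28, -24, 22] -> [-13, -25, -7] -> -25
  [-30, 7, 4] -> [7] -> 7
  [9, 11, 24] -> [9, 11] -> 9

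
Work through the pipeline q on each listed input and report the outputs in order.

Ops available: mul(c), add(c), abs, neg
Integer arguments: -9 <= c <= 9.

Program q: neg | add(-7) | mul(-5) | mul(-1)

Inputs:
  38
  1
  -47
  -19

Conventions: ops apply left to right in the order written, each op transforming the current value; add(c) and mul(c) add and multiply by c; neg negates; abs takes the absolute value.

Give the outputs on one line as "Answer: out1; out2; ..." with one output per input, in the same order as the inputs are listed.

Execution, op by op:
  38 -> -38 -> -45 -> 225 -> -225
  1 -> -1 -> -8 -> 40 -> -40
  -47 -> 47 -> 40 -> -200 -> 200
  -19 -> 19 -> 12 -> -60 -> 60

-225; -40; 200; 60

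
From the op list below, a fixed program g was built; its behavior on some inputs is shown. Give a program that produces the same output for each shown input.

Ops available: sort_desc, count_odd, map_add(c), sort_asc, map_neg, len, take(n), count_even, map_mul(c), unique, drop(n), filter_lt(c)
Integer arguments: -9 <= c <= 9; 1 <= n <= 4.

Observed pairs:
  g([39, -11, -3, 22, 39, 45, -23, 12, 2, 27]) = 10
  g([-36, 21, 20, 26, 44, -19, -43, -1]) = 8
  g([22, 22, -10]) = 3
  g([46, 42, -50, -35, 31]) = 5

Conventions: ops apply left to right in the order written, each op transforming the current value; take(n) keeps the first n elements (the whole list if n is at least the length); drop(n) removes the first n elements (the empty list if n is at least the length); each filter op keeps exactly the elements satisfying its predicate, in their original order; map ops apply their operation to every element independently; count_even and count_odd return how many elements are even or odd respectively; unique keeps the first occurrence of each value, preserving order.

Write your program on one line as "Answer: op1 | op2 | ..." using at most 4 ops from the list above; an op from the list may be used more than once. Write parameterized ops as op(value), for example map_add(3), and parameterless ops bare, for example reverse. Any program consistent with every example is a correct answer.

map_mul(8) | map_add(7) | count_odd

Check, running the answer program on each example:
  [39, -11, -3, 22, 39, 45, -23, 12, 2, 27] -> [312, -88, -24, 176, 312, 360, -184, 96, 16, 216] -> [319, -81, -17, 183, 319, 367, -177, 103, 23, 223] -> 10
  [-36, 21, 20, 26, 44, -19, -43, -1] -> [-288, 168, 160, 208, 352, -152, -344, -8] -> [-281, 175, 167, 215, 359, -145, -337, -1] -> 8
  [22, 22, -10] -> [176, 176, -80] -> [183, 183, -73] -> 3
  [46, 42, -50, -35, 31] -> [368, 336, -400, -280, 248] -> [375, 343, -393, -273, 255] -> 5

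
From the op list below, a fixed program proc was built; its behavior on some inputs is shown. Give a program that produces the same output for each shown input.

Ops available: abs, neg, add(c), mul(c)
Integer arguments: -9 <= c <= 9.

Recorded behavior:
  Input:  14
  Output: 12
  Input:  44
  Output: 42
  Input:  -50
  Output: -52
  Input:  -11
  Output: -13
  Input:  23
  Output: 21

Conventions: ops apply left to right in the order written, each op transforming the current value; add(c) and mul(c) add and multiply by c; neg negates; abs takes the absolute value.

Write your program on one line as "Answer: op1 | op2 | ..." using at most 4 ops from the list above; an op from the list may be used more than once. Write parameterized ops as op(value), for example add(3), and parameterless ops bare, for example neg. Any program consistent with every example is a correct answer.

neg | add(6) | neg | add(4)

Check, running the answer program on each example:
  14 -> -14 -> -8 -> 8 -> 12
  44 -> -44 -> -38 -> 38 -> 42
  -50 -> 50 -> 56 -> -56 -> -52
  -11 -> 11 -> 17 -> -17 -> -13
  23 -> -23 -> -17 -> 17 -> 21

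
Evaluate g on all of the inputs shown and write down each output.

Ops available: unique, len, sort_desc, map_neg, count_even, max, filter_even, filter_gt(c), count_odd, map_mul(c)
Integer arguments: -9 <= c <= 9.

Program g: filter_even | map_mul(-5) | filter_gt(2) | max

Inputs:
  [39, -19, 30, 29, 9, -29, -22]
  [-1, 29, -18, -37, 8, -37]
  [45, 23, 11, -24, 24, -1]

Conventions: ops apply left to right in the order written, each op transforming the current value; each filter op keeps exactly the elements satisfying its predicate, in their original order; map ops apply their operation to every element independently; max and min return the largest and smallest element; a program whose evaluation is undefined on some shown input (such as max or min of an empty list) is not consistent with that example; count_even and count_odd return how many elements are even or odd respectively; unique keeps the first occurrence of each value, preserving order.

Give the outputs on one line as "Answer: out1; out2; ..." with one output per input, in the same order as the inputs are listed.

110; 90; 120

Execution, op by op:
  [39, -19, 30, 29, 9, -29, -22] -> [30, -22] -> [-150, 110] -> [110] -> 110
  [-1, 29, -18, -37, 8, -37] -> [-18, 8] -> [90, -40] -> [90] -> 90
  [45, 23, 11, -24, 24, -1] -> [-24, 24] -> [120, -120] -> [120] -> 120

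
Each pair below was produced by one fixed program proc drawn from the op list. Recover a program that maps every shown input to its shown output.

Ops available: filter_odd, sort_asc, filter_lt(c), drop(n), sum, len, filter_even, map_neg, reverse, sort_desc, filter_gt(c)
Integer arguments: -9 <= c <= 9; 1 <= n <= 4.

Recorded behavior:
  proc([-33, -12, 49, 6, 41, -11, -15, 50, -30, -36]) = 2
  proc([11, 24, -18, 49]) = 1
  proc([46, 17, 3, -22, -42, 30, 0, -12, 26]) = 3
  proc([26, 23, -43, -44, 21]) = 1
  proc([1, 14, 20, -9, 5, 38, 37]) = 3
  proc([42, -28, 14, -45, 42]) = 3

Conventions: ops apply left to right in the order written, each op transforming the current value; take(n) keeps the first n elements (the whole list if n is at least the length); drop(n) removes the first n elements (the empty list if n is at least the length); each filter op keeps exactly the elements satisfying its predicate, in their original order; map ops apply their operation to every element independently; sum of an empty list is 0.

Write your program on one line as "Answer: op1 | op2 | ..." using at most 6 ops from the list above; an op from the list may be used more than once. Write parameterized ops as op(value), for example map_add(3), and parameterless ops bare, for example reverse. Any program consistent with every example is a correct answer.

map_neg | filter_lt(-3) | reverse | filter_even | len

Check, running the answer program on each example:
  [-33, -12, 49, 6, 41, -11, -15, 50, -30, -36] -> [33, 12, -49, -6, -41, 11, 15, -50, 30, 36] -> [-49, -6, -41, -50] -> [-50, -41, -6, -49] -> [-50, -6] -> 2
  [11, 24, -18, 49] -> [-11, -24, 18, -49] -> [-11, -24, -49] -> [-49, -24, -11] -> [-24] -> 1
  [46, 17, 3, -22, -42, 30, 0, -12, 26] -> [-46, -17, -3, 22, 42, -30, 0, 12, -26] -> [-46, -17, -30, -26] -> [-26, -30, -17, -46] -> [-26, -30, -46] -> 3
  [26, 23, -43, -44, 21] -> [-26, -23, 43, 44, -21] -> [-26, -23, -21] -> [-21, -23, -26] -> [-26] -> 1
  [1, 14, 20, -9, 5, 38, 37] -> [-1, -14, -20, 9, -5, -38, -37] -> [-14, -20, -5, -38, -37] -> [-37, -38, -5, -20, -14] -> [-38, -20, -14] -> 3
  [42, -28, 14, -45, 42] -> [-42, 28, -14, 45, -42] -> [-42, -14, -42] -> [-42, -14, -42] -> [-42, -14, -42] -> 3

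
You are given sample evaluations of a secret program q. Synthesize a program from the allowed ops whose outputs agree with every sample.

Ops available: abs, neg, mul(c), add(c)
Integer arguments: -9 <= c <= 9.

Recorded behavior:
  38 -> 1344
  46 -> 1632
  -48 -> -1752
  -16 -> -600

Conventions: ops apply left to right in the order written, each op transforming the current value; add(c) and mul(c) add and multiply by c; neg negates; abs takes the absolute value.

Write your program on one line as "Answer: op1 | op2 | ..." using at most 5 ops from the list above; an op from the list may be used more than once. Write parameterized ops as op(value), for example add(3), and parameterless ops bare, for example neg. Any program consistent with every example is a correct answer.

mul(6) | neg | add(4) | mul(-6)

Check, running the answer program on each example:
  38 -> 228 -> -228 -> -224 -> 1344
  46 -> 276 -> -276 -> -272 -> 1632
  -48 -> -288 -> 288 -> 292 -> -1752
  -16 -> -96 -> 96 -> 100 -> -600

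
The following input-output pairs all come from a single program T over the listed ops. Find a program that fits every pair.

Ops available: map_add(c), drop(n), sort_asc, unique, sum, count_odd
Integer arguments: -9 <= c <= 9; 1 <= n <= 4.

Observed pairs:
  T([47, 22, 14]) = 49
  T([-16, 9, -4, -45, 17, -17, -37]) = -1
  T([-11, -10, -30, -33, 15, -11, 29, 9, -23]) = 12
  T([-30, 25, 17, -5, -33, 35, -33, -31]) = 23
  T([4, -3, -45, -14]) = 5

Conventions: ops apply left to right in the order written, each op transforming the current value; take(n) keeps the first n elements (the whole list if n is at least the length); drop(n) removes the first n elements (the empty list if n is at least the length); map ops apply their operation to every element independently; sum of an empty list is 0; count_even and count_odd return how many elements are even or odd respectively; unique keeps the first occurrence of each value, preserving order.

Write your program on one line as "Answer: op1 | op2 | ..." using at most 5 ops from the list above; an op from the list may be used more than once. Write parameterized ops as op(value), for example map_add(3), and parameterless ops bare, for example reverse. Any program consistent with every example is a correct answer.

sort_asc | drop(2) | map_add(2) | sum

Check, running the answer program on each example:
  [47, 22, 14] -> [14, 22, 47] -> [47] -> [49] -> 49
  [-16, 9, -4, -45, 17, -17, -37] -> [-45, -37, -17, -16, -4, 9, 17] -> [-17, -16, -4, 9, 17] -> [-15, -14, -2, 11, 19] -> -1
  [-11, -10, -30, -33, 15, -11, 29, 9, -23] -> [-33, -30, -23, -11, -11, -10, 9, 15, 29] -> [-23, -11, -11, -10, 9, 15, 29] -> [-21, -9, -9, -8, 11, 17, 31] -> 12
  [-30, 25, 17, -5, -33, 35, -33, -31] -> [-33, -33, -31, -30, -5, 17, 25, 35] -> [-31, -30, -5, 17, 25, 35] -> [-29, -28, -3, 19, 27, 37] -> 23
  [4, -3, -45, -14] -> [-45, -14, -3, 4] -> [-3, 4] -> [-1, 6] -> 5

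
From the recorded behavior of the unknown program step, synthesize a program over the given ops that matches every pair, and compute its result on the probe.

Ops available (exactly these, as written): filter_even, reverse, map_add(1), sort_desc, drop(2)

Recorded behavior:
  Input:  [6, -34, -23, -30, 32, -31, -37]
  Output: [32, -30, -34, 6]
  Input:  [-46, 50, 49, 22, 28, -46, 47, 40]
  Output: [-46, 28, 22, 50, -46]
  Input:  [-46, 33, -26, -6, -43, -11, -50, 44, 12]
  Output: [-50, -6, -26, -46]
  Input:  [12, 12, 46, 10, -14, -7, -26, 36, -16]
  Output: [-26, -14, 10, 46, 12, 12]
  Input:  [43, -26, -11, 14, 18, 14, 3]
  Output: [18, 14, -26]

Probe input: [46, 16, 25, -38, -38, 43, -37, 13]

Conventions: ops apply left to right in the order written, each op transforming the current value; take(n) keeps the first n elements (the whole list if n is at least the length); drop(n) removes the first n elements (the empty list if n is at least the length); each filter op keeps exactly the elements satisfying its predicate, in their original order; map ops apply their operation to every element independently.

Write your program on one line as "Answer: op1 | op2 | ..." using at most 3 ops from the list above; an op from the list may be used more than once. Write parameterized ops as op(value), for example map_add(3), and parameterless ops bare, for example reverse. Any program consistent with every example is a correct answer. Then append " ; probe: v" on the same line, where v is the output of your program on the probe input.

reverse | drop(2) | filter_even ; probe: [-38, -38, 16, 46]

Check, running the answer program on each example:
  [6, -34, -23, -30, 32, -31, -37] -> [-37, -31, 32, -30, -23, -34, 6] -> [32, -30, -23, -34, 6] -> [32, -30, -34, 6]
  [-46, 50, 49, 22, 28, -46, 47, 40] -> [40, 47, -46, 28, 22, 49, 50, -46] -> [-46, 28, 22, 49, 50, -46] -> [-46, 28, 22, 50, -46]
  [-46, 33, -26, -6, -43, -11, -50, 44, 12] -> [12, 44, -50, -11, -43, -6, -26, 33, -46] -> [-50, -11, -43, -6, -26, 33, -46] -> [-50, -6, -26, -46]
  [12, 12, 46, 10, -14, -7, -26, 36, -16] -> [-16, 36, -26, -7, -14, 10, 46, 12, 12] -> [-26, -7, -14, 10, 46, 12, 12] -> [-26, -14, 10, 46, 12, 12]
  [43, -26, -11, 14, 18, 14, 3] -> [3, 14, 18, 14, -11, -26, 43] -> [18, 14, -11, -26, 43] -> [18, 14, -26]
  probe: [46, 16, 25, -38, -38, 43, -37, 13] -> [13, -37, 43, -38, -38, 25, 16, 46] -> [43, -38, -38, 25, 16, 46] -> [-38, -38, 16, 46]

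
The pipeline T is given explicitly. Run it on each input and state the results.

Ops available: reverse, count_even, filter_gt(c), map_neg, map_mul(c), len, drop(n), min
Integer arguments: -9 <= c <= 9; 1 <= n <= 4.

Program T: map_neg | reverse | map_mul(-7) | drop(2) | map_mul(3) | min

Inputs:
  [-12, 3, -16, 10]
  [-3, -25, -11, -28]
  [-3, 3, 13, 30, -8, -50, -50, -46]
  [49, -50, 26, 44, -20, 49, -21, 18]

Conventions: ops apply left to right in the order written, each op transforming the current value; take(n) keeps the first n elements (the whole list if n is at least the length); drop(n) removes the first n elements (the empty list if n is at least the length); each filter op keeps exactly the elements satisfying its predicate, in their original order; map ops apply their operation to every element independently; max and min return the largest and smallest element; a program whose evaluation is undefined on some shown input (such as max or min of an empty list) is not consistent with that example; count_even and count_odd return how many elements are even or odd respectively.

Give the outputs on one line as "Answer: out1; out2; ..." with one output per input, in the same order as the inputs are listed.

Execution, op by op:
  [-12, 3, -16, 10] -> [12, -3, 16, -10] -> [-10, 16, -3, 12] -> [70, -112, 21, -84] -> [21, -84] -> [63, -252] -> -252
  [-3, -25, -11, -28] -> [3, 25, 11, 28] -> [28, 11, 25, 3] -> [-196, -77, -175, -21] -> [-175, -21] -> [-525, -63] -> -525
  [-3, 3, 13, 30, -8, -50, -50, -46] -> [3, -3, -13, -30, 8, 50, 50, 46] -> [46, 50, 50, 8, -30, -13, -3, 3] -> [-322, -350, -350, -56, 210, 91, 21, -21] -> [-350, -56, 210, 91, 21, -21] -> [-1050, -168, 630, 273, 63, -63] -> -1050
  [49, -50, 26, 44, -20, 49, -21, 18] -> [-49, 50, -26, -44, 20, -49, 21, -18] -> [-18, 21, -49, 20, -44, -26, 50, -49] -> [126, -147, 343, -140, 308, 182, -350, 343] -> [343, -140, 308, 182, -350, 343] -> [1029, -420, 924, 546, -1050, 1029] -> -1050

-252; -525; -1050; -1050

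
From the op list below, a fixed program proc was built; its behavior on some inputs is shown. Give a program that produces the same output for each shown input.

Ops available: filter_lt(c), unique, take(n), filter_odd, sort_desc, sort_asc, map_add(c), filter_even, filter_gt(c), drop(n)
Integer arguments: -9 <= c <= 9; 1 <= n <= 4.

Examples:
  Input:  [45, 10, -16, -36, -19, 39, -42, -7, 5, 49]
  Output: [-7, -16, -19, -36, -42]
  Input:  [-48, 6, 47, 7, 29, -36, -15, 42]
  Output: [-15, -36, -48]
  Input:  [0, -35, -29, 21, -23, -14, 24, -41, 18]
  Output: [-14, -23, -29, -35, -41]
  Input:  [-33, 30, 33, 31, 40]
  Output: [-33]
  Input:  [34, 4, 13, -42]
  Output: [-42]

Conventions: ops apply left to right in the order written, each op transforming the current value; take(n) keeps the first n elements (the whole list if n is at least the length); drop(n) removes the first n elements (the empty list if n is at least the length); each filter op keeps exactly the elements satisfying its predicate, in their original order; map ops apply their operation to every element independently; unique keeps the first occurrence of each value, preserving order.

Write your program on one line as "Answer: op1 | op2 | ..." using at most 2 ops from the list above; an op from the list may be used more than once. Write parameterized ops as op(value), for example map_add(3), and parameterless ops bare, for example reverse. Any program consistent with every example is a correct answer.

sort_desc | filter_lt(-1)

Check, running the answer program on each example:
  [45, 10, -16, -36, -19, 39, -42, -7, 5, 49] -> [49, 45, 39, 10, 5, -7, -16, -19, -36, -42] -> [-7, -16, -19, -36, -42]
  [-48, 6, 47, 7, 29, -36, -15, 42] -> [47, 42, 29, 7, 6, -15, -36, -48] -> [-15, -36, -48]
  [0, -35, -29, 21, -23, -14, 24, -41, 18] -> [24, 21, 18, 0, -14, -23, -29, -35, -41] -> [-14, -23, -29, -35, -41]
  [-33, 30, 33, 31, 40] -> [40, 33, 31, 30, -33] -> [-33]
  [34, 4, 13, -42] -> [34, 13, 4, -42] -> [-42]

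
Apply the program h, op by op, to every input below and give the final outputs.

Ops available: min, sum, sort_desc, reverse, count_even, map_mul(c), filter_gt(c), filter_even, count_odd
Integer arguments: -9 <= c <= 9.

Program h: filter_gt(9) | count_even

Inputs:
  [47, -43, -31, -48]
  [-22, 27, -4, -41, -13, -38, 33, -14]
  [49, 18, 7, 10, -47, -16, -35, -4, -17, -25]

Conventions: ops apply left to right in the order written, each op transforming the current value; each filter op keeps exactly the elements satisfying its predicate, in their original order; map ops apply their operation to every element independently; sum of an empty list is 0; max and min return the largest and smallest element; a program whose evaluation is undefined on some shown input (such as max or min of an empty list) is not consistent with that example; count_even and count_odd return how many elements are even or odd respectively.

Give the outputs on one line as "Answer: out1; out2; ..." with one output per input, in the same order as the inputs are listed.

0; 0; 2

Execution, op by op:
  [47, -43, -31, -48] -> [47] -> 0
  [-22, 27, -4, -41, -13, -38, 33, -14] -> [27, 33] -> 0
  [49, 18, 7, 10, -47, -16, -35, -4, -17, -25] -> [49, 18, 10] -> 2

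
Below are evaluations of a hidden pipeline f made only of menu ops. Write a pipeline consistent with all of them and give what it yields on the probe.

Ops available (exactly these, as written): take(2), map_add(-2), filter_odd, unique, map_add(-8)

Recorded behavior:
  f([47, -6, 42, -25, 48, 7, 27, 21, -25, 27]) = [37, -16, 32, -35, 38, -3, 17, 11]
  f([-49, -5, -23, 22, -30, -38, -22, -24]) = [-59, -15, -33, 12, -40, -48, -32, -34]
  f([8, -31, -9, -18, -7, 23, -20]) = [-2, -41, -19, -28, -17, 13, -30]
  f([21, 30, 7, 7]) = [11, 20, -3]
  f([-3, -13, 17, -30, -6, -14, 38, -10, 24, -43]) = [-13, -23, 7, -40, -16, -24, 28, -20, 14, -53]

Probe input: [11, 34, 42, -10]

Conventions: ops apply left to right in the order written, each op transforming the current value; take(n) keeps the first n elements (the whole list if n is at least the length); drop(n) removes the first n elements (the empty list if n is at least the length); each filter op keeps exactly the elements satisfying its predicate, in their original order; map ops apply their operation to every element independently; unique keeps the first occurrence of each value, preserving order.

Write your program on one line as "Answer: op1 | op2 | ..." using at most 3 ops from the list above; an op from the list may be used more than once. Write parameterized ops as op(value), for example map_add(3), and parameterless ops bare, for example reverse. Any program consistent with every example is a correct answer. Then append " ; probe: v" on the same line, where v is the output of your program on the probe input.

unique | map_add(-2) | map_add(-8) ; probe: [1, 24, 32, -20]

Check, running the answer program on each example:
  [47, -6, 42, -25, 48, 7, 27, 21, -25, 27] -> [47, -6, 42, -25, 48, 7, 27, 21] -> [45, -8, 40, -27, 46, 5, 25, 19] -> [37, -16, 32, -35, 38, -3, 17, 11]
  [-49, -5, -23, 22, -30, -38, -22, -24] -> [-49, -5, -23, 22, -30, -38, -22, -24] -> [-51, -7, -25, 20, -32, -40, -24, -26] -> [-59, -15, -33, 12, -40, -48, -32, -34]
  [8, -31, -9, -18, -7, 23, -20] -> [8, -31, -9, -18, -7, 23, -20] -> [6, -33, -11, -20, -9, 21, -22] -> [-2, -41, -19, -28, -17, 13, -30]
  [21, 30, 7, 7] -> [21, 30, 7] -> [19, 28, 5] -> [11, 20, -3]
  [-3, -13, 17, -30, -6, -14, 38, -10, 24, -43] -> [-3, -13, 17, -30, -6, -14, 38, -10, 24, -43] -> [-5, -15, 15, -32, -8, -16, 36, -12, 22, -45] -> [-13, -23, 7, -40, -16, -24, 28, -20, 14, -53]
  probe: [11, 34, 42, -10] -> [11, 34, 42, -10] -> [9, 32, 40, -12] -> [1, 24, 32, -20]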